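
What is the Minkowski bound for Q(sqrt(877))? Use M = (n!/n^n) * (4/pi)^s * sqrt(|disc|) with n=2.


d = 877, d mod 4 = 1, so disc(K) = d = 877; |disc(K)| = 877
Real quadratic field, so n = 2, s = r2 = 0, r1 = 2
M = (n!/n^n) * (4/pi)^s * sqrt(|disc(K)|) = (2!/2^2) * (4/pi)^0 * sqrt(877)
= 0.5 * 1.000000 * 29.614186
= 14.8071

14.8071


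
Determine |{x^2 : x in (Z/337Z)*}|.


For prime p, the number of non-zero quadratic residues is (p-1)/2.
= (337-1)/2
= 168

168


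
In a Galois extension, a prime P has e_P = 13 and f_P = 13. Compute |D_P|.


|D_P| = e * f
= 13 * 13
= 169

169


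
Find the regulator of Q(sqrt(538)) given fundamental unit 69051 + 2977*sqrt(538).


epsilon = 69051 + 2977*sqrt(538)
= 138102.0000
R = ln(138102.0000)
= 11.8357

11.8357


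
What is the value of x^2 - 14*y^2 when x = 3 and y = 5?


x^2 - d*y^2
= 3^2 - 14*5^2
= 9 - 350
= -341

-341


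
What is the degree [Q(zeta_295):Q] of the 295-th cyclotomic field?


The degree equals Euler's totient phi(295).
295 = 5 * 59
phi(295) = 232

232


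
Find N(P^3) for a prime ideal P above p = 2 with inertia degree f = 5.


N(P^a) = p^(a*f)
= 2^(3*5)
= 2^15
= 32768

32768


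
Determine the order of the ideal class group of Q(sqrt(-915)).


K = Q(sqrt(-915)). d mod 4 = 1, so D = disc(K) = d = -915
h(K) equals the number of primitive reduced positive-definite forms (a, b, c) = a*x^2 + b*x*y + c*y^2 with b^2 - 4ac = D,
where reduced means |b| <= a <= c, with b >= 0 whenever |b| = a or a = c, and primitive means gcd(a, b, c) = 1.
Reduced forces 3a^2 <= |D| = 915, so 1 <= a <= 17; b must have the parity of D, and c = (b^2 - D)/(4a) must be an integer >= a.
Enumerate a = 1..17, b in [-a, a]:
  a=1: (1, 1, 229)  [1]
  a=2: none
  a=3: (3, 3, 77)  [1]
  a=4: none
  a=5: (5, 5, 47)  [1]
  a=6: none
  a=7: (7, -3, 33), (7, 3, 33)  [2]
  a=8..10: none
  a=11: (11, -3, 21), (11, 3, 21)  [2]
  a=12..14: none
  a=15: (15, 15, 19)  [1]
  a=16..17: none
Total reduced forms: 1 + 1 + 1 + 2 + 2 + 1 = 8
h = 8

8


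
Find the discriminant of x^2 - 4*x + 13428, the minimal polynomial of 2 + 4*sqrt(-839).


The element 2 + 4*sqrt(-839) has minimal polynomial:
x^2 - 4*x + 13428
Discriminant = (-4)^2 - 4*(13428)
= 16 - 53712
= -53696

-53696


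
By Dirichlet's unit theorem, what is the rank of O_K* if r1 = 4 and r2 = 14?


By Dirichlet's unit theorem:
rank = r1 + r2 - 1
= 4 + 14 - 1
= 17

17


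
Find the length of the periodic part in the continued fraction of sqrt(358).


Run the CF algorithm for sqrt(358).
a_0 = floor(sqrt(358)) = 18; set m_0=0, q_0=1.
Recurrence: m' = q*a - m,  q' = (d - m'^2)/q,  a' = floor((a_0 + m')/q').
  step 1: m=18, q=34, a=1
  step 2: m=16, q=3, a=11
  step 3: m=17, q=23, a=1
  step 4: m=6, q=14, a=1
  step 5: m=8, q=21, a=1
  step 6: m=13, q=9, a=3
  step 7: m=14, q=18, a=1
  step 8: m=4, q=19, a=1
  step 9: m=15, q=7, a=4
  step 10: m=13, q=27, a=1
  step 11: m=14, q=6, a=5
  step 12: m=16, q=17, a=2
  step 13: m=18, q=2, a=18
  step 14: m=18, q=17, a=2
  step 15: m=16, q=6, a=5
  step 16: m=14, q=27, a=1
  step 17: m=13, q=7, a=4
  step 18: m=15, q=19, a=1
  step 19: m=4, q=18, a=1
  step 20: m=14, q=9, a=3
  step 21: m=13, q=21, a=1
  step 22: m=8, q=14, a=1
  step 23: m=6, q=23, a=1
  step 24: m=17, q=3, a=11
  step 25: m=16, q=34, a=1
  step 26: m=18, q=1, a=36
a_26 = 2*a_0 = 36, so the period closes here.
sqrt(358) = [18; 1, 11, 1, 1, 1, 3, 1, 1, 4, 1, 5, 2, 18, 2, 5, 1, 4, 1, 1, 3, 1, 1, 1, 11, 1, 36]
Period length = 26

26


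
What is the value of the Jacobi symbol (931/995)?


Compute (931/995) via quadratic reciprocity:
  reciprocity: (931/995) -> -(995/931)
  reduce: (64/931)
  pull out 2: (2/931) = -1  (since 931 mod 8 = 3)
  pull out 2: (2/931) = -1  (since 931 mod 8 = 3)
  pull out 2: (2/931) = -1  (since 931 mod 8 = 3)
  pull out 2: (2/931) = -1  (since 931 mod 8 = 3)
  pull out 2: (2/931) = -1  (since 931 mod 8 = 3)
  pull out 2: (2/931) = -1  (since 931 mod 8 = 3)
  (1/931) = 1
Product of signs = -1

-1


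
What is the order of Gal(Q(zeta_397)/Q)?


|Gal(Q(zeta_397)/Q)| = phi(397)
= 396

396


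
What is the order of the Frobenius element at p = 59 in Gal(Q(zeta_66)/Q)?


The Frobenius at p in Gal(Q(zeta_n)/Q) = (Z/nZ)* is the class of p, so its order is ord_66(59), the smallest k >= 1 with 59^k = 1 mod 66.
n = 66 = 2 * 3 * 11, phi(66) = 20; the order divides phi(n).
Divisors of 20: 1, 2, 4, 5, 10, 20
Repeated squaring mod 66: 59^1 = 59, 59^2 = 49, 59^4 = 25, 59^8 = 31, 59^16 = 37
Test divisors in increasing order:
  k=1: 59^1 = 59 mod 66
  k=2: 59^2 = 49 mod 66
  k=4: 59^4 = 25 mod 66
  k=5: 59^5 = 25 * 59 = 23 mod 66
  k=10: 59^10 = 31 * 49 = 1 mod 66  <- first divisor giving 1
Order = 10

10


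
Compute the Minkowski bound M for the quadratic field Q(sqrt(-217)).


d = -217, d mod 4 = 3, so disc(K) = 4d = -868; |disc(K)| = 868
Imaginary quadratic field, so n = 2, s = r2 = 1, r1 = 0
M = (n!/n^n) * (4/pi)^s * sqrt(|disc(K)|) = (2!/2^2) * (4/pi)^1 * sqrt(868)
= 0.5 * 1.273240 * 29.461840
= 18.7560

18.7560


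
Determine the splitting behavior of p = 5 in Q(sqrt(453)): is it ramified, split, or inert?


K = Q(sqrt(453)). Since d mod 4 = 1, disc(K) = 453.
Check p | disc: 453 mod 5 = 3.
p does not divide disc. Compute Legendre symbol (d/p):
3^((5-1)/2) mod 5 = -1
(d/p) = -1, so p is inert: (p) stays prime with e=1, f=2, g=1.
Therefore p is inert.

inert


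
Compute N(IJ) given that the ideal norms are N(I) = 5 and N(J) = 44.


N(IJ) = N(I) * N(J)
= 5 * 44
= 220

220


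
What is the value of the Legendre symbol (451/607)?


p = 607 is prime, so compute (451/607) with the reciprocity algorithm (Jacobi-symbol steps: pull out 2s via (2/n), flip via reciprocity, reduce):
  reciprocity: (451/607) -> -(607/451)
  reduce: (156/451)
  pull out 2: (2/451) = -1  (since 451 mod 8 = 3)
  pull out 2: (2/451) = -1  (since 451 mod 8 = 3)
  reciprocity: (39/451) -> -(451/39)
  reduce: (22/39)
  pull out 2: (2/39) = +1  (since 39 mod 8 = 7)
  reciprocity: (11/39) -> -(39/11)
  reduce: (6/11)
  pull out 2: (2/11) = -1  (since 11 mod 8 = 3)
  reciprocity: (3/11) -> -(11/3)
  reduce: (2/3)
  pull out 2: (2/3) = -1  (since 3 mod 8 = 3)
  (1/3) = 1
Product of signs = 1
(451/607) = 1

1


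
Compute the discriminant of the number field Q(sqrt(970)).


For K = Q(sqrt(d)) with d squarefree: disc(K) = d if d = 1 mod 4, and disc(K) = 4d if d = 2 or 3 mod 4.
Here d = 970, and d mod 4 = 2.
d = 2 mod 4, not 1 (O_K = Z[sqrt(d)]), so disc(K) = 4d = 4 * (970) = 3880

3880


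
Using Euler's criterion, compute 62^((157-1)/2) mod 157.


p = 157 is prime and the exponent is (p-1)/2 = 78, so by Euler's criterion 62^78 = (62/157) = +1 or -1 mod 157.
Compute by square-and-multiply:
  78 = 64 + 8 + 4 + 2 (binary 1001110)
  Repeated squaring mod 157: 62^1 = 62, 62^2 = 76, 62^4 = 124, 62^8 = 147, 62^16 = 100, 62^32 = 109, 62^64 = 106
  62^78 = 62^64 * 62^8 * 62^4 * 62^2 = 106 * 147 * 124 * 76 mod 157
    106 * 147 = 15582 = 39 mod 157
    39 * 124 = 4836 = 126 mod 157
    126 * 76 = 9576 = 156 mod 157
  62^78 = 156 mod 157
Result 156 = p - 1 = -1 mod 157: 62 is a quadratic non-residue mod 157. As a residue in [0, p-1] the value is 156.
62^78 mod 157 = 156

156


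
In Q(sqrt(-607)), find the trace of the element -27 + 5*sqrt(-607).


Tr(a + b*sqrt(d)) = (a + b*sqrt(d)) + (a - b*sqrt(d)) = 2a
= 2 * (-27)
= -54

-54


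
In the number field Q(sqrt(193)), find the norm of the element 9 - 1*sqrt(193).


N(a + b*sqrt(d)) = a^2 - d*b^2
= (9)^2 - (193)*(-1)^2
= 81 - 193
= -112

-112


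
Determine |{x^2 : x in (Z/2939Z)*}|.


For prime p, the number of non-zero quadratic residues is (p-1)/2.
= (2939-1)/2
= 1469

1469


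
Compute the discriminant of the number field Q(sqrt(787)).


For K = Q(sqrt(d)) with d squarefree: disc(K) = d if d = 1 mod 4, and disc(K) = 4d if d = 2 or 3 mod 4.
Here d = 787, and d mod 4 = 3.
d = 3 mod 4, not 1 (O_K = Z[sqrt(d)]), so disc(K) = 4d = 4 * (787) = 3148

3148


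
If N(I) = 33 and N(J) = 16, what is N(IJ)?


N(IJ) = N(I) * N(J)
= 33 * 16
= 528

528


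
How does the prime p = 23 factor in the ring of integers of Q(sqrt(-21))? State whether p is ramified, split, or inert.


K = Q(sqrt(-21)). Since d mod 4 = 3, disc(K) = -84.
Check p | disc: -84 mod 23 = 8.
p does not divide disc. Compute Legendre symbol (d/p):
2^((23-1)/2) mod 23 = 1
(d/p) = 1, so p splits: (p) = P*P' with e=1, f=1, g=2.
Therefore p is split.

split


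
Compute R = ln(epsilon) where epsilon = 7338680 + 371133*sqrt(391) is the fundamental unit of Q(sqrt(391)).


epsilon = 7338680 + 371133*sqrt(391)
= 1.4677e+07
R = ln(1.4677e+07)
= 16.5018

16.5018


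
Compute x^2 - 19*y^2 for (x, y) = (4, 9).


x^2 - d*y^2
= 4^2 - 19*9^2
= 16 - 1539
= -1523

-1523


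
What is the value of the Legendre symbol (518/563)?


p = 563 is prime, so compute (518/563) with the reciprocity algorithm (Jacobi-symbol steps: pull out 2s via (2/n), flip via reciprocity, reduce):
  pull out 2: (2/563) = -1  (since 563 mod 8 = 3)
  reciprocity: (259/563) -> -(563/259)
  reduce: (45/259)
  reciprocity: (45/259) -> +(259/45)
  reduce: (34/45)
  pull out 2: (2/45) = -1  (since 45 mod 8 = 5)
  reciprocity: (17/45) -> +(45/17)
  reduce: (11/17)
  reciprocity: (11/17) -> +(17/11)
  reduce: (6/11)
  pull out 2: (2/11) = -1  (since 11 mod 8 = 3)
  reciprocity: (3/11) -> -(11/3)
  reduce: (2/3)
  pull out 2: (2/3) = -1  (since 3 mod 8 = 3)
  (1/3) = 1
Product of signs = 1
(518/563) = 1

1


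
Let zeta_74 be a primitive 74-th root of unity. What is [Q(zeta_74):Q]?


The degree equals Euler's totient phi(74).
74 = 2 * 37
phi(74) = 36

36


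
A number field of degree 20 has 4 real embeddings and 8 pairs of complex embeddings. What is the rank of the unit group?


By Dirichlet's unit theorem:
rank = r1 + r2 - 1
= 4 + 8 - 1
= 11

11


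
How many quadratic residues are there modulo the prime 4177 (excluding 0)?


For prime p, the number of non-zero quadratic residues is (p-1)/2.
= (4177-1)/2
= 2088

2088


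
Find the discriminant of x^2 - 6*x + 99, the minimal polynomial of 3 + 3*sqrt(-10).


The element 3 + 3*sqrt(-10) has minimal polynomial:
x^2 - 6*x + 99
Discriminant = (-6)^2 - 4*(99)
= 36 - 396
= -360

-360


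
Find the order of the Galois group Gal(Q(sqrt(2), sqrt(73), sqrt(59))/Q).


The 3 square roots of distinct primes are multiplicatively independent over Q,
so [K:Q] = 2^3 and Gal(K/Q) is isomorphic to (Z/2Z)^3.
|Gal| = 2^3 = 8

8


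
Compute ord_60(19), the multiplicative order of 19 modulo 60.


We want ord_60(19), the smallest k >= 1 with 19^k = 1 mod 60.
n = 60 = 2^2 * 3 * 5, phi(60) = 16; the order divides phi(n).
Divisors of 16: 1, 2, 4, 8, 16
Repeated squaring mod 60: 19^1 = 19, 19^2 = 1, 19^4 = 1, 19^8 = 1, 19^16 = 1
Test divisors in increasing order:
  k=1: 19^1 = 19 mod 60
  k=2: 19^2 = 1 mod 60  <- first divisor giving 1
Order = 2

2


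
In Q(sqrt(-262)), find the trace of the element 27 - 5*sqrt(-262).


Tr(a + b*sqrt(d)) = (a + b*sqrt(d)) + (a - b*sqrt(d)) = 2a
= 2 * (27)
= 54

54


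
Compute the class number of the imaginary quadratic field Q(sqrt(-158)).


K = Q(sqrt(-158)). d mod 4 = 2, so D = disc(K) = 4d = -632
h(K) equals the number of primitive reduced positive-definite forms (a, b, c) = a*x^2 + b*x*y + c*y^2 with b^2 - 4ac = D,
where reduced means |b| <= a <= c, with b >= 0 whenever |b| = a or a = c, and primitive means gcd(a, b, c) = 1.
Reduced forces 3a^2 <= |D| = 632, so 1 <= a <= 14; b must have the parity of D, and c = (b^2 - D)/(4a) must be an integer >= a.
Enumerate a = 1..14, b in [-a, a]:
  a=1: (1, 0, 158)  [1]
  a=2: (2, 0, 79)  [1]
  a=3: (3, -2, 53), (3, 2, 53)  [2]
  a=4..5: none
  a=6: (6, -4, 27), (6, 4, 27)  [2]
  a=7..8: none
  a=9: (9, -4, 18), (9, 4, 18)  [2]
  a=10..14: none
Total reduced forms: 1 + 1 + 2 + 2 + 2 = 8
h = 8

8


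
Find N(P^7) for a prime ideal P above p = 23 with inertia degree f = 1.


N(P^a) = p^(a*f)
= 23^(7*1)
= 23^7
= 3404825447

3404825447


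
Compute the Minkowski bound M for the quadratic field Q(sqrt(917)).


d = 917, d mod 4 = 1, so disc(K) = d = 917; |disc(K)| = 917
Real quadratic field, so n = 2, s = r2 = 0, r1 = 2
M = (n!/n^n) * (4/pi)^s * sqrt(|disc(K)|) = (2!/2^2) * (4/pi)^0 * sqrt(917)
= 0.5 * 1.000000 * 30.282008
= 15.1410

15.1410


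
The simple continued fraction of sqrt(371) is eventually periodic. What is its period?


Run the CF algorithm for sqrt(371).
a_0 = floor(sqrt(371)) = 19; set m_0=0, q_0=1.
Recurrence: m' = q*a - m,  q' = (d - m'^2)/q,  a' = floor((a_0 + m')/q').
  step 1: m=19, q=10, a=3
  step 2: m=11, q=25, a=1
  step 3: m=14, q=7, a=4
  step 4: m=14, q=25, a=1
  step 5: m=11, q=10, a=3
  step 6: m=19, q=1, a=38
a_6 = 2*a_0 = 38, so the period closes here.
sqrt(371) = [19; 3, 1, 4, 1, 3, 38]
Period length = 6

6


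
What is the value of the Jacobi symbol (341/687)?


Compute (341/687) via quadratic reciprocity:
  reciprocity: (341/687) -> +(687/341)
  reduce: (5/341)
  reciprocity: (5/341) -> +(341/5)
  reduce: (1/5)
  (1/5) = 1
Product of signs = 1

1


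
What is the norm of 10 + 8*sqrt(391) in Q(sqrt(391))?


N(a + b*sqrt(d)) = a^2 - d*b^2
= (10)^2 - (391)*(8)^2
= 100 - 25024
= -24924

-24924


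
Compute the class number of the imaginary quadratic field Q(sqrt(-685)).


K = Q(sqrt(-685)). d mod 4 = 3, so D = disc(K) = 4d = -2740
h(K) equals the number of primitive reduced positive-definite forms (a, b, c) = a*x^2 + b*x*y + c*y^2 with b^2 - 4ac = D,
where reduced means |b| <= a <= c, with b >= 0 whenever |b| = a or a = c, and primitive means gcd(a, b, c) = 1.
Reduced forces 3a^2 <= |D| = 2740, so 1 <= a <= 30; b must have the parity of D, and c = (b^2 - D)/(4a) must be an integer >= a.
Enumerate a = 1..30, b in [-a, a]:
  a=1: (1, 0, 685)  [1]
  a=2: (2, 2, 343)  [1]
  a=3..4: none
  a=5: (5, 0, 137)  [1]
  a=6: none
  a=7: (7, -2, 98), (7, 2, 98)  [2]
  a=8..9: none
  a=10: (10, 10, 71)  [1]
  a=11..12: none
  a=13: (13, -4, 53), (13, 4, 53)  [2]
  a=14: (14, -2, 49), (14, 2, 49)  [2]
  a=15..25: none
  a=26: (26, -22, 31), (26, 22, 31)  [2]
  a=27..30: none
Total reduced forms: 1 + 1 + 1 + 2 + 1 + 2 + 2 + 2 = 12
h = 12

12


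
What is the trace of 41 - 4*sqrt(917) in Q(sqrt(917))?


Tr(a + b*sqrt(d)) = (a + b*sqrt(d)) + (a - b*sqrt(d)) = 2a
= 2 * (41)
= 82

82


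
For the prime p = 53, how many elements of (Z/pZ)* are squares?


For prime p, the number of non-zero quadratic residues is (p-1)/2.
= (53-1)/2
= 26

26


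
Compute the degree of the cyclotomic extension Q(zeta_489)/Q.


The degree equals Euler's totient phi(489).
489 = 3 * 163
phi(489) = 324

324


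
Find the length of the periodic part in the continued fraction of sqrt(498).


Run the CF algorithm for sqrt(498).
a_0 = floor(sqrt(498)) = 22; set m_0=0, q_0=1.
Recurrence: m' = q*a - m,  q' = (d - m'^2)/q,  a' = floor((a_0 + m')/q').
  step 1: m=22, q=14, a=3
  step 2: m=20, q=7, a=6
  step 3: m=22, q=2, a=22
  step 4: m=22, q=7, a=6
  step 5: m=20, q=14, a=3
  step 6: m=22, q=1, a=44
a_6 = 2*a_0 = 44, so the period closes here.
sqrt(498) = [22; 3, 6, 22, 6, 3, 44]
Period length = 6

6


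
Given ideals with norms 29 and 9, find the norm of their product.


N(IJ) = N(I) * N(J)
= 29 * 9
= 261

261


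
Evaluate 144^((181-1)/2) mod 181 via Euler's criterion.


p = 181 is prime and the exponent is (p-1)/2 = 90, so by Euler's criterion 144^90 = (144/181) = +1 or -1 mod 181.
Compute by square-and-multiply:
  90 = 64 + 16 + 8 + 2 (binary 1011010)
  Repeated squaring mod 181: 144^1 = 144, 144^2 = 102, 144^4 = 87, 144^8 = 148, 144^16 = 3, 144^32 = 9, 144^64 = 81
  144^90 = 144^64 * 144^16 * 144^8 * 144^2 = 81 * 3 * 148 * 102 mod 181
    81 * 3 = 243 = 62 mod 181
    62 * 148 = 9176 = 126 mod 181
    126 * 102 = 12852 = 1 mod 181
  144^90 = 1 mod 181
Result 1: 144 is a quadratic residue mod 181.
144^90 mod 181 = 1

1


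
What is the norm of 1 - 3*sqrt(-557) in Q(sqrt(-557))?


N(a + b*sqrt(d)) = a^2 - d*b^2
= (1)^2 - (-557)*(-3)^2
= 1 + 5013
= 5014

5014


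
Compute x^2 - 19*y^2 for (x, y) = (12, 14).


x^2 - d*y^2
= 12^2 - 19*14^2
= 144 - 3724
= -3580

-3580


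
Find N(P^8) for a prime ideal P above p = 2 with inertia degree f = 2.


N(P^a) = p^(a*f)
= 2^(8*2)
= 2^16
= 65536

65536


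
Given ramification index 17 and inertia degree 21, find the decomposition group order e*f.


|D_P| = e * f
= 17 * 21
= 357

357


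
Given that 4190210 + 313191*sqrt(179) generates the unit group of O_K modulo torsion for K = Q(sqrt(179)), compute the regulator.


epsilon = 4190210 + 313191*sqrt(179)
= 8.3804e+06
R = ln(8.3804e+06)
= 15.9414

15.9414


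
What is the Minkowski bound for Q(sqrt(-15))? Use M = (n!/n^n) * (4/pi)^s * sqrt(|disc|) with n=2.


d = -15, d mod 4 = 1, so disc(K) = d = -15; |disc(K)| = 15
Imaginary quadratic field, so n = 2, s = r2 = 1, r1 = 0
M = (n!/n^n) * (4/pi)^s * sqrt(|disc(K)|) = (2!/2^2) * (4/pi)^1 * sqrt(15)
= 0.5 * 1.273240 * 3.872983
= 2.4656

2.4656


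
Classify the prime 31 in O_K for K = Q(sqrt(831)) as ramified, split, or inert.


K = Q(sqrt(831)). Since d mod 4 = 3, disc(K) = 3324.
Check p | disc: 3324 mod 31 = 7.
p does not divide disc. Compute Legendre symbol (d/p):
25^((31-1)/2) mod 31 = 1
(d/p) = 1, so p splits: (p) = P*P' with e=1, f=1, g=2.
Therefore p is split.

split


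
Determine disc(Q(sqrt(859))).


For K = Q(sqrt(d)) with d squarefree: disc(K) = d if d = 1 mod 4, and disc(K) = 4d if d = 2 or 3 mod 4.
Here d = 859, and d mod 4 = 3.
d = 3 mod 4, not 1 (O_K = Z[sqrt(d)]), so disc(K) = 4d = 4 * (859) = 3436

3436


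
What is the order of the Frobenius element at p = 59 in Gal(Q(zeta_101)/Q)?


The Frobenius at p in Gal(Q(zeta_n)/Q) = (Z/nZ)* is the class of p, so its order is ord_101(59), the smallest k >= 1 with 59^k = 1 mod 101.
n = 101 = 101, phi(101) = 100; the order divides phi(n).
Divisors of 100: 1, 2, 4, 5, 10, 20, 25, 50, 100
Repeated squaring mod 101: 59^1 = 59, 59^2 = 47, 59^4 = 88, 59^8 = 68, 59^16 = 79, 59^32 = 80, 59^64 = 37
Test divisors in increasing order:
  k=1: 59^1 = 59 mod 101
  k=2: 59^2 = 47 mod 101
  k=4: 59^4 = 88 mod 101
  k=5: 59^5 = 88 * 59 = 41 mod 101
  k=10: 59^10 = 68 * 47 = 65 mod 101
  k=20: 59^20 = 79 * 88 = 84 mod 101
  k=25: 59^25 = 79 * 68 * 59 = 10 mod 101
  k=50: 59^50 = 80 * 79 * 47 = 100 mod 101
  k=100: 59^100 = 37 * 80 * 88 = 1 mod 101  <- first divisor giving 1
Order = 100

100


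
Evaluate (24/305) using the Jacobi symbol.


Compute (24/305) via quadratic reciprocity:
  pull out 2: (2/305) = +1  (since 305 mod 8 = 1)
  pull out 2: (2/305) = +1  (since 305 mod 8 = 1)
  pull out 2: (2/305) = +1  (since 305 mod 8 = 1)
  reciprocity: (3/305) -> +(305/3)
  reduce: (2/3)
  pull out 2: (2/3) = -1  (since 3 mod 8 = 3)
  (1/3) = 1
Product of signs = -1

-1


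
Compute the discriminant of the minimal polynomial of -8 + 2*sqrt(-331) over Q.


The element -8 + 2*sqrt(-331) has minimal polynomial:
x^2 + 16*x + 1388
Discriminant = (16)^2 - 4*(1388)
= 256 - 5552
= -5296

-5296


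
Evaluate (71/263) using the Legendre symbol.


p = 263 is prime, so compute (71/263) with the reciprocity algorithm (Jacobi-symbol steps: pull out 2s via (2/n), flip via reciprocity, reduce):
  reciprocity: (71/263) -> -(263/71)
  reduce: (50/71)
  pull out 2: (2/71) = +1  (since 71 mod 8 = 7)
  reciprocity: (25/71) -> +(71/25)
  reduce: (21/25)
  reciprocity: (21/25) -> +(25/21)
  reduce: (4/21)
  pull out 2: (2/21) = -1  (since 21 mod 8 = 5)
  pull out 2: (2/21) = -1  (since 21 mod 8 = 5)
  (1/21) = 1
Product of signs = -1
(71/263) = -1

-1


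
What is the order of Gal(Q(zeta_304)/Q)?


|Gal(Q(zeta_304)/Q)| = phi(304)
= 144

144


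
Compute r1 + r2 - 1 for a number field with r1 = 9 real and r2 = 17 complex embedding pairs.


By Dirichlet's unit theorem:
rank = r1 + r2 - 1
= 9 + 17 - 1
= 25

25


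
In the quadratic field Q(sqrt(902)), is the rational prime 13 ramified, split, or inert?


K = Q(sqrt(902)). Since d mod 4 = 2, disc(K) = 3608.
Check p | disc: 3608 mod 13 = 7.
p does not divide disc. Compute Legendre symbol (d/p):
5^((13-1)/2) mod 13 = -1
(d/p) = -1, so p is inert: (p) stays prime with e=1, f=2, g=1.
Therefore p is inert.

inert


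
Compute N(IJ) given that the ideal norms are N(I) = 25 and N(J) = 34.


N(IJ) = N(I) * N(J)
= 25 * 34
= 850

850


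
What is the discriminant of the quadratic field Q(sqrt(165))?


For K = Q(sqrt(d)) with d squarefree: disc(K) = d if d = 1 mod 4, and disc(K) = 4d if d = 2 or 3 mod 4.
Here d = 165, and d mod 4 = 1.
d = 1 mod 4 (O_K = Z[(1+sqrt(d))/2]), so disc(K) = d = 165

165


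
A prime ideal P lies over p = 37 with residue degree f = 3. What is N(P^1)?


N(P^a) = p^(a*f)
= 37^(1*3)
= 37^3
= 50653

50653


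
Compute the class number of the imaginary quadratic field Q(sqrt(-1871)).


K = Q(sqrt(-1871)). d mod 4 = 1, so D = disc(K) = d = -1871
h(K) equals the number of primitive reduced positive-definite forms (a, b, c) = a*x^2 + b*x*y + c*y^2 with b^2 - 4ac = D,
where reduced means |b| <= a <= c, with b >= 0 whenever |b| = a or a = c, and primitive means gcd(a, b, c) = 1.
Reduced forces 3a^2 <= |D| = 1871, so 1 <= a <= 24; b must have the parity of D, and c = (b^2 - D)/(4a) must be an integer >= a.
Enumerate a = 1..24, b in [-a, a]:
  a=1: (1, 1, 468)  [1]
  a=2: (2, -1, 234), (2, 1, 234)  [2]
  a=3: (3, -1, 156), (3, 1, 156)  [2]
  a=4: (4, -1, 117), (4, 1, 117)  [2]
  a=5: (5, -3, 94), (5, 3, 94)  [2]
  a=6: (6, -5, 79), (6, -1, 78), (6, 1, 78), (6, 5, 79)  [4]
  a=7: none
  a=8: (8, -7, 60), (8, 7, 60)  [2]
  a=9: (9, -1, 52), (9, 1, 52)  [2]
  a=10: (10, -7, 48), (10, -3, 47), (10, 3, 47), (10, 7, 48)  [4]
  a=11: none
  a=12: (12, -7, 40), (12, -1, 39), (12, 1, 39), (12, 7, 40)  [4]
  a=13: (13, -1, 36), (13, 1, 36)  [2]
  a=14: none
  a=15: (15, -13, 34), (15, -7, 32), (15, 7, 32), (15, 13, 34)  [4]
  a=16: (16, -7, 30), (16, 7, 30)  [2]
  a=17: (17, -13, 30), (17, 13, 30)  [2]
  a=18: (18, -17, 30), (18, -1, 26), (18, 1, 26), (18, 17, 30)  [4]
  a=19: none
  a=20: (20, -17, 27), (20, -7, 24), (20, 7, 24), (20, 17, 27)  [4]
  a=21..23: none
  a=24: (24, -23, 25), (24, 23, 25)  [2]
Total reduced forms: 1 + 2 + 2 + 2 + 2 + 4 + 2 + 2 + 4 + 4 + 2 + 4 + 2 + 2 + 4 + 4 + 2 = 45
h = 45

45


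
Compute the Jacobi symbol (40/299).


Compute (40/299) via quadratic reciprocity:
  pull out 2: (2/299) = -1  (since 299 mod 8 = 3)
  pull out 2: (2/299) = -1  (since 299 mod 8 = 3)
  pull out 2: (2/299) = -1  (since 299 mod 8 = 3)
  reciprocity: (5/299) -> +(299/5)
  reduce: (4/5)
  pull out 2: (2/5) = -1  (since 5 mod 8 = 5)
  pull out 2: (2/5) = -1  (since 5 mod 8 = 5)
  (1/5) = 1
Product of signs = -1

-1


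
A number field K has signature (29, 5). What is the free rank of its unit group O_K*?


By Dirichlet's unit theorem:
rank = r1 + r2 - 1
= 29 + 5 - 1
= 33

33


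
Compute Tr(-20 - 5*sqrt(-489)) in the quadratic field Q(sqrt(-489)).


Tr(a + b*sqrt(d)) = (a + b*sqrt(d)) + (a - b*sqrt(d)) = 2a
= 2 * (-20)
= -40

-40


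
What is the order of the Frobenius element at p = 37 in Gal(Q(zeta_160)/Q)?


The Frobenius at p in Gal(Q(zeta_n)/Q) = (Z/nZ)* is the class of p, so its order is ord_160(37), the smallest k >= 1 with 37^k = 1 mod 160.
n = 160 = 2^5 * 5, phi(160) = 64; the order divides phi(n).
Divisors of 64: 1, 2, 4, 8, 16, 32, 64
Repeated squaring mod 160: 37^1 = 37, 37^2 = 89, 37^4 = 81, 37^8 = 1, 37^16 = 1, 37^32 = 1, 37^64 = 1
Test divisors in increasing order:
  k=1: 37^1 = 37 mod 160
  k=2: 37^2 = 89 mod 160
  k=4: 37^4 = 81 mod 160
  k=8: 37^8 = 1 mod 160  <- first divisor giving 1
Order = 8

8


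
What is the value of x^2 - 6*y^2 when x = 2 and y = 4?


x^2 - d*y^2
= 2^2 - 6*4^2
= 4 - 96
= -92

-92


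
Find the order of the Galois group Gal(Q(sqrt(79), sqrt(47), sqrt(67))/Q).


The 3 square roots of distinct primes are multiplicatively independent over Q,
so [K:Q] = 2^3 and Gal(K/Q) is isomorphic to (Z/2Z)^3.
|Gal| = 2^3 = 8

8


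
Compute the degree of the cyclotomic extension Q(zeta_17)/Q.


The degree equals Euler's totient phi(17).
17 = 17
phi(17) = 16

16


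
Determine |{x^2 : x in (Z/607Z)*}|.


For prime p, the number of non-zero quadratic residues is (p-1)/2.
= (607-1)/2
= 303

303


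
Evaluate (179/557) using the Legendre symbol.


p = 557 is prime, so compute (179/557) with the reciprocity algorithm (Jacobi-symbol steps: pull out 2s via (2/n), flip via reciprocity, reduce):
  reciprocity: (179/557) -> +(557/179)
  reduce: (20/179)
  pull out 2: (2/179) = -1  (since 179 mod 8 = 3)
  pull out 2: (2/179) = -1  (since 179 mod 8 = 3)
  reciprocity: (5/179) -> +(179/5)
  reduce: (4/5)
  pull out 2: (2/5) = -1  (since 5 mod 8 = 5)
  pull out 2: (2/5) = -1  (since 5 mod 8 = 5)
  (1/5) = 1
Product of signs = 1
(179/557) = 1

1


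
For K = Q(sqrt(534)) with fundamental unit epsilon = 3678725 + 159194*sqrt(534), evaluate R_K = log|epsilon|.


epsilon = 3678725 + 159194*sqrt(534)
= 7.3574e+06
R = ln(7.3574e+06)
= 15.8112

15.8112


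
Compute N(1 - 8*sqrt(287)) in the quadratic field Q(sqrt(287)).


N(a + b*sqrt(d)) = a^2 - d*b^2
= (1)^2 - (287)*(-8)^2
= 1 - 18368
= -18367

-18367


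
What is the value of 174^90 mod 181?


p = 181 is prime and the exponent is (p-1)/2 = 90, so by Euler's criterion 174^90 = (174/181) = +1 or -1 mod 181.
Compute by square-and-multiply:
  90 = 64 + 16 + 8 + 2 (binary 1011010)
  Repeated squaring mod 181: 174^1 = 174, 174^2 = 49, 174^4 = 48, 174^8 = 132, 174^16 = 48, 174^32 = 132, 174^64 = 48
  174^90 = 174^64 * 174^16 * 174^8 * 174^2 = 48 * 48 * 132 * 49 mod 181
    48 * 48 = 2304 = 132 mod 181
    132 * 132 = 17424 = 48 mod 181
    48 * 49 = 2352 = 180 mod 181
  174^90 = 180 mod 181
Result 180 = p - 1 = -1 mod 181: 174 is a quadratic non-residue mod 181. As a residue in [0, p-1] the value is 180.
174^90 mod 181 = 180

180


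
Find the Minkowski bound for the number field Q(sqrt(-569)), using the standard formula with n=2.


d = -569, d mod 4 = 3, so disc(K) = 4d = -2276; |disc(K)| = 2276
Imaginary quadratic field, so n = 2, s = r2 = 1, r1 = 0
M = (n!/n^n) * (4/pi)^s * sqrt(|disc(K)|) = (2!/2^2) * (4/pi)^1 * sqrt(2276)
= 0.5 * 1.273240 * 47.707442
= 30.3715

30.3715


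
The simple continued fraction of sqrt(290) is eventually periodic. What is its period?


Run the CF algorithm for sqrt(290).
a_0 = floor(sqrt(290)) = 17; set m_0=0, q_0=1.
Recurrence: m' = q*a - m,  q' = (d - m'^2)/q,  a' = floor((a_0 + m')/q').
  step 1: m=17, q=1, a=34
a_1 = 2*a_0 = 34, so the period closes here.
sqrt(290) = [17; 34]
Period length = 1

1


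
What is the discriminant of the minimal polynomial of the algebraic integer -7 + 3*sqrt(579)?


The element -7 + 3*sqrt(579) has minimal polynomial:
x^2 + 14*x - 5162
Discriminant = (14)^2 - 4*(-5162)
= 196 + 20648
= 20844

20844


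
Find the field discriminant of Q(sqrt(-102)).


For K = Q(sqrt(d)) with d squarefree: disc(K) = d if d = 1 mod 4, and disc(K) = 4d if d = 2 or 3 mod 4.
Here d = -102, and d mod 4 = 2.
d = 2 mod 4, not 1 (O_K = Z[sqrt(d)]), so disc(K) = 4d = 4 * (-102) = -408

-408


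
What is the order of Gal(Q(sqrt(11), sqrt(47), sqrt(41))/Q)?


The 3 square roots of distinct primes are multiplicatively independent over Q,
so [K:Q] = 2^3 and Gal(K/Q) is isomorphic to (Z/2Z)^3.
|Gal| = 2^3 = 8

8


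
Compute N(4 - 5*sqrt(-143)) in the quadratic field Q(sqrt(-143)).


N(a + b*sqrt(d)) = a^2 - d*b^2
= (4)^2 - (-143)*(-5)^2
= 16 + 3575
= 3591

3591


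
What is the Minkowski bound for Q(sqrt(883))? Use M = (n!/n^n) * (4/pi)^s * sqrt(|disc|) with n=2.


d = 883, d mod 4 = 3, so disc(K) = 4d = 3532; |disc(K)| = 3532
Real quadratic field, so n = 2, s = r2 = 0, r1 = 2
M = (n!/n^n) * (4/pi)^s * sqrt(|disc(K)|) = (2!/2^2) * (4/pi)^0 * sqrt(3532)
= 0.5 * 1.000000 * 59.430632
= 29.7153

29.7153


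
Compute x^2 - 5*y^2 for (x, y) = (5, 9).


x^2 - d*y^2
= 5^2 - 5*9^2
= 25 - 405
= -380

-380


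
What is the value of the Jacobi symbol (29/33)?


Compute (29/33) via quadratic reciprocity:
  reciprocity: (29/33) -> +(33/29)
  reduce: (4/29)
  pull out 2: (2/29) = -1  (since 29 mod 8 = 5)
  pull out 2: (2/29) = -1  (since 29 mod 8 = 5)
  (1/29) = 1
Product of signs = 1

1


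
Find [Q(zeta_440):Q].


The degree equals Euler's totient phi(440).
440 = 2^3 * 5 * 11
phi(440) = 160

160


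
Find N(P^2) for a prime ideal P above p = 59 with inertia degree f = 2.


N(P^a) = p^(a*f)
= 59^(2*2)
= 59^4
= 12117361

12117361


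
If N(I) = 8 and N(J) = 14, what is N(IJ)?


N(IJ) = N(I) * N(J)
= 8 * 14
= 112

112


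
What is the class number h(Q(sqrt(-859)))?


K = Q(sqrt(-859)). d mod 4 = 1, so D = disc(K) = d = -859
h(K) equals the number of primitive reduced positive-definite forms (a, b, c) = a*x^2 + b*x*y + c*y^2 with b^2 - 4ac = D,
where reduced means |b| <= a <= c, with b >= 0 whenever |b| = a or a = c, and primitive means gcd(a, b, c) = 1.
Reduced forces 3a^2 <= |D| = 859, so 1 <= a <= 16; b must have the parity of D, and c = (b^2 - D)/(4a) must be an integer >= a.
Enumerate a = 1..16, b in [-a, a]:
  a=1: (1, 1, 215)  [1]
  a=2..4: none
  a=5: (5, -1, 43), (5, 1, 43)  [2]
  a=6: none
  a=7: (7, -3, 31), (7, 3, 31)  [2]
  a=8..12: none
  a=13: (13, -5, 17), (13, 5, 17)  [2]
  a=14..16: none
Total reduced forms: 1 + 2 + 2 + 2 = 7
h = 7

7


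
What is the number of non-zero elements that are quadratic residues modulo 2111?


For prime p, the number of non-zero quadratic residues is (p-1)/2.
= (2111-1)/2
= 1055

1055


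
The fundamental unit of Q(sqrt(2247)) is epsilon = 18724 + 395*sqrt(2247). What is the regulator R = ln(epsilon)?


epsilon = 18724 + 395*sqrt(2247)
= 37448.0000
R = ln(37448.0000)
= 10.5307

10.5307


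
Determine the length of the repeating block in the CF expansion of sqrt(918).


Run the CF algorithm for sqrt(918).
a_0 = floor(sqrt(918)) = 30; set m_0=0, q_0=1.
Recurrence: m' = q*a - m,  q' = (d - m'^2)/q,  a' = floor((a_0 + m')/q').
  step 1: m=30, q=18, a=3
  step 2: m=24, q=19, a=2
  step 3: m=14, q=38, a=1
  step 4: m=24, q=9, a=6
  step 5: m=30, q=2, a=30
  step 6: m=30, q=9, a=6
  step 7: m=24, q=38, a=1
  step 8: m=14, q=19, a=2
  step 9: m=24, q=18, a=3
  step 10: m=30, q=1, a=60
a_10 = 2*a_0 = 60, so the period closes here.
sqrt(918) = [30; 3, 2, 1, 6, 30, 6, 1, 2, 3, 60]
Period length = 10

10


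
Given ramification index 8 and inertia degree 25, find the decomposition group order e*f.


|D_P| = e * f
= 8 * 25
= 200

200


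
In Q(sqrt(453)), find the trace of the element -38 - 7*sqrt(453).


Tr(a + b*sqrt(d)) = (a + b*sqrt(d)) + (a - b*sqrt(d)) = 2a
= 2 * (-38)
= -76

-76


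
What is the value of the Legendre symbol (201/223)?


p = 223 is prime, so compute (201/223) with the reciprocity algorithm (Jacobi-symbol steps: pull out 2s via (2/n), flip via reciprocity, reduce):
  reciprocity: (201/223) -> +(223/201)
  reduce: (22/201)
  pull out 2: (2/201) = +1  (since 201 mod 8 = 1)
  reciprocity: (11/201) -> +(201/11)
  reduce: (3/11)
  reciprocity: (3/11) -> -(11/3)
  reduce: (2/3)
  pull out 2: (2/3) = -1  (since 3 mod 8 = 3)
  (1/3) = 1
Product of signs = 1
(201/223) = 1

1


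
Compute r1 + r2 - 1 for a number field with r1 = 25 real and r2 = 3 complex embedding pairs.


By Dirichlet's unit theorem:
rank = r1 + r2 - 1
= 25 + 3 - 1
= 27

27


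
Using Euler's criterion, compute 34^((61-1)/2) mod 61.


p = 61 is prime and the exponent is (p-1)/2 = 30, so by Euler's criterion 34^30 = (34/61) = +1 or -1 mod 61.
Compute by square-and-multiply:
  30 = 16 + 8 + 4 + 2 (binary 11110)
  Repeated squaring mod 61: 34^1 = 34, 34^2 = 58, 34^4 = 9, 34^8 = 20, 34^16 = 34
  34^30 = 34^16 * 34^8 * 34^4 * 34^2 = 34 * 20 * 9 * 58 mod 61
    34 * 20 = 680 = 9 mod 61
    9 * 9 = 81 = 20 mod 61
    20 * 58 = 1160 = 1 mod 61
  34^30 = 1 mod 61
Result 1: 34 is a quadratic residue mod 61.
34^30 mod 61 = 1

1


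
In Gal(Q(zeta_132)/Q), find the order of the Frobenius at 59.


The Frobenius at p in Gal(Q(zeta_n)/Q) = (Z/nZ)* is the class of p, so its order is ord_132(59), the smallest k >= 1 with 59^k = 1 mod 132.
n = 132 = 2^2 * 3 * 11, phi(132) = 40; the order divides phi(n).
Divisors of 40: 1, 2, 4, 5, 8, 10, 20, 40
Repeated squaring mod 132: 59^1 = 59, 59^2 = 49, 59^4 = 25, 59^8 = 97, 59^16 = 37, 59^32 = 49
Test divisors in increasing order:
  k=1: 59^1 = 59 mod 132
  k=2: 59^2 = 49 mod 132
  k=4: 59^4 = 25 mod 132
  k=5: 59^5 = 25 * 59 = 23 mod 132
  k=8: 59^8 = 97 mod 132
  k=10: 59^10 = 97 * 49 = 1 mod 132  <- first divisor giving 1
Order = 10

10


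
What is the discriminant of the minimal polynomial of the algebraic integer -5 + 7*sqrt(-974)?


The element -5 + 7*sqrt(-974) has minimal polynomial:
x^2 + 10*x + 47751
Discriminant = (10)^2 - 4*(47751)
= 100 - 191004
= -190904

-190904


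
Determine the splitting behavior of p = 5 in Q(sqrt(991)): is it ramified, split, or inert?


K = Q(sqrt(991)). Since d mod 4 = 3, disc(K) = 3964.
Check p | disc: 3964 mod 5 = 4.
p does not divide disc. Compute Legendre symbol (d/p):
1^((5-1)/2) mod 5 = 1
(d/p) = 1, so p splits: (p) = P*P' with e=1, f=1, g=2.
Therefore p is split.

split


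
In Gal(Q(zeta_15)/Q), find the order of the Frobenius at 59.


The Frobenius at p in Gal(Q(zeta_n)/Q) = (Z/nZ)* is the class of p, so its order is ord_15(59), the smallest k >= 1 with 59^k = 1 mod 15.
n = 15 = 3 * 5, phi(15) = 8; the order divides phi(n).
Divisors of 8: 1, 2, 4, 8
Repeated squaring mod 15: 59^1 = 14, 59^2 = 1, 59^4 = 1, 59^8 = 1
Test divisors in increasing order:
  k=1: 59^1 = 14 mod 15
  k=2: 59^2 = 1 mod 15  <- first divisor giving 1
Order = 2

2


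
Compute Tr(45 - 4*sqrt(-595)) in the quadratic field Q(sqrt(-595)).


Tr(a + b*sqrt(d)) = (a + b*sqrt(d)) + (a - b*sqrt(d)) = 2a
= 2 * (45)
= 90

90


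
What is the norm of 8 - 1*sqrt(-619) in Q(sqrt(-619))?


N(a + b*sqrt(d)) = a^2 - d*b^2
= (8)^2 - (-619)*(-1)^2
= 64 + 619
= 683

683


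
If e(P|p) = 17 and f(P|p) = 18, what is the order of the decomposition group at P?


|D_P| = e * f
= 17 * 18
= 306

306


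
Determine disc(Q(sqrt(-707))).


For K = Q(sqrt(d)) with d squarefree: disc(K) = d if d = 1 mod 4, and disc(K) = 4d if d = 2 or 3 mod 4.
Here d = -707, and d mod 4 = 1.
d = 1 mod 4 (O_K = Z[(1+sqrt(d))/2]), so disc(K) = d = -707

-707


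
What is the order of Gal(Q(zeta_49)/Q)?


|Gal(Q(zeta_49)/Q)| = phi(49)
= 42

42


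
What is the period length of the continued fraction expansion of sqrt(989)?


Run the CF algorithm for sqrt(989).
a_0 = floor(sqrt(989)) = 31; set m_0=0, q_0=1.
Recurrence: m' = q*a - m,  q' = (d - m'^2)/q,  a' = floor((a_0 + m')/q').
  step 1: m=31, q=28, a=2
  step 2: m=25, q=13, a=4
  step 3: m=27, q=20, a=2
  step 4: m=13, q=41, a=1
  step 5: m=28, q=5, a=11
  step 6: m=27, q=52, a=1
  step 7: m=25, q=7, a=8
  step 8: m=31, q=4, a=15
  step 9: m=29, q=37, a=1
  step 10: m=8, q=25, a=1
  step 11: m=17, q=28, a=1
  step 12: m=11, q=31, a=1
  step 13: m=20, q=19, a=2
  step 14: m=18, q=35, a=1
  step 15: m=17, q=20, a=2
  step 16: m=23, q=23, a=2
  step 17: m=23, q=20, a=2
  step 18: m=17, q=35, a=1
  step 19: m=18, q=19, a=2
  step 20: m=20, q=31, a=1
  step 21: m=11, q=28, a=1
  step 22: m=17, q=25, a=1
  step 23: m=8, q=37, a=1
  step 24: m=29, q=4, a=15
  step 25: m=31, q=7, a=8
  step 26: m=25, q=52, a=1
  step 27: m=27, q=5, a=11
  step 28: m=28, q=41, a=1
  step 29: m=13, q=20, a=2
  step 30: m=27, q=13, a=4
  step 31: m=25, q=28, a=2
  step 32: m=31, q=1, a=62
a_32 = 2*a_0 = 62, so the period closes here.
sqrt(989) = [31; 2, 4, 2, 1, 11, 1, 8, 15, 1, 1, 1, 1, 2, 1, 2, 2, 2, 1, 2, 1, 1, 1, 1, 15, 8, 1, 11, 1, 2, 4, 2, 62]
Period length = 32

32


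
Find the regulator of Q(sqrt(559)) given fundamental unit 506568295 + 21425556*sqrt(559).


epsilon = 506568295 + 21425556*sqrt(559)
= 1.0131e+09
R = ln(1.0131e+09)
= 20.7363

20.7363


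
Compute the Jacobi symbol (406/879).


Compute (406/879) via quadratic reciprocity:
  pull out 2: (2/879) = +1  (since 879 mod 8 = 7)
  reciprocity: (203/879) -> -(879/203)
  reduce: (67/203)
  reciprocity: (67/203) -> -(203/67)
  reduce: (2/67)
  pull out 2: (2/67) = -1  (since 67 mod 8 = 3)
  (1/67) = 1
Product of signs = -1

-1


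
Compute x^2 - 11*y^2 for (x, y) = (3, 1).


x^2 - d*y^2
= 3^2 - 11*1^2
= 9 - 11
= -2

-2


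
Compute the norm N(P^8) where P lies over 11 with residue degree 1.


N(P^a) = p^(a*f)
= 11^(8*1)
= 11^8
= 214358881

214358881


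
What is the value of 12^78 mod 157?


p = 157 is prime and the exponent is (p-1)/2 = 78, so by Euler's criterion 12^78 = (12/157) = +1 or -1 mod 157.
Compute by square-and-multiply:
  78 = 64 + 8 + 4 + 2 (binary 1001110)
  Repeated squaring mod 157: 12^1 = 12, 12^2 = 144, 12^4 = 12, 12^8 = 144, 12^16 = 12, 12^32 = 144, 12^64 = 12
  12^78 = 12^64 * 12^8 * 12^4 * 12^2 = 12 * 144 * 12 * 144 mod 157
    12 * 144 = 1728 = 1 mod 157
    1 * 12 = 12 = 12 mod 157
    12 * 144 = 1728 = 1 mod 157
  12^78 = 1 mod 157
Result 1: 12 is a quadratic residue mod 157.
12^78 mod 157 = 1

1


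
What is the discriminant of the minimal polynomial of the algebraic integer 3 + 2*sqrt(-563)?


The element 3 + 2*sqrt(-563) has minimal polynomial:
x^2 - 6*x + 2261
Discriminant = (-6)^2 - 4*(2261)
= 36 - 9044
= -9008

-9008


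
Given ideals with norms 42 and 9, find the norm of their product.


N(IJ) = N(I) * N(J)
= 42 * 9
= 378

378


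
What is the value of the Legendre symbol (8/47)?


p = 47 is prime, so compute (8/47) with the reciprocity algorithm (Jacobi-symbol steps: pull out 2s via (2/n), flip via reciprocity, reduce):
  pull out 2: (2/47) = +1  (since 47 mod 8 = 7)
  pull out 2: (2/47) = +1  (since 47 mod 8 = 7)
  pull out 2: (2/47) = +1  (since 47 mod 8 = 7)
  (1/47) = 1
Product of signs = 1
(8/47) = 1

1


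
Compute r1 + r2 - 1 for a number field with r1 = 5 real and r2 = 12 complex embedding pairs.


By Dirichlet's unit theorem:
rank = r1 + r2 - 1
= 5 + 12 - 1
= 16

16


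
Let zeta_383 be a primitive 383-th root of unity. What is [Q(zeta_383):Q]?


The degree equals Euler's totient phi(383).
383 = 383
phi(383) = 382

382


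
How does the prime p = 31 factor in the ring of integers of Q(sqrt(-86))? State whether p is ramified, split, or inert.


K = Q(sqrt(-86)). Since d mod 4 = 2, disc(K) = -344.
Check p | disc: -344 mod 31 = 28.
p does not divide disc. Compute Legendre symbol (d/p):
7^((31-1)/2) mod 31 = 1
(d/p) = 1, so p splits: (p) = P*P' with e=1, f=1, g=2.
Therefore p is split.

split


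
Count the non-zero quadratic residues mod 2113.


For prime p, the number of non-zero quadratic residues is (p-1)/2.
= (2113-1)/2
= 1056

1056


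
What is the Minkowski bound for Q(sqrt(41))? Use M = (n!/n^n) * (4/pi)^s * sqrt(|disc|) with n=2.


d = 41, d mod 4 = 1, so disc(K) = d = 41; |disc(K)| = 41
Real quadratic field, so n = 2, s = r2 = 0, r1 = 2
M = (n!/n^n) * (4/pi)^s * sqrt(|disc(K)|) = (2!/2^2) * (4/pi)^0 * sqrt(41)
= 0.5 * 1.000000 * 6.403124
= 3.2016

3.2016


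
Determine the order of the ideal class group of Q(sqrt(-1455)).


K = Q(sqrt(-1455)). d mod 4 = 1, so D = disc(K) = d = -1455
h(K) equals the number of primitive reduced positive-definite forms (a, b, c) = a*x^2 + b*x*y + c*y^2 with b^2 - 4ac = D,
where reduced means |b| <= a <= c, with b >= 0 whenever |b| = a or a = c, and primitive means gcd(a, b, c) = 1.
Reduced forces 3a^2 <= |D| = 1455, so 1 <= a <= 22; b must have the parity of D, and c = (b^2 - D)/(4a) must be an integer >= a.
Enumerate a = 1..22, b in [-a, a]:
  a=1: (1, 1, 364)  [1]
  a=2: (2, -1, 182), (2, 1, 182)  [2]
  a=3: (3, 3, 122)  [1]
  a=4: (4, -1, 91), (4, 1, 91)  [2]
  a=5: (5, 5, 74)  [1]
  a=6: (6, -3, 61), (6, 3, 61)  [2]
  a=7: (7, -1, 52), (7, 1, 52)  [2]
  a=8: (8, -7, 47), (8, 7, 47)  [2]
  a=9: none
  a=10: (10, -5, 37), (10, 5, 37)  [2]
  a=11: none
  a=12: (12, -9, 32), (12, 9, 32)  [2]
  a=13: (13, -1, 28), (13, 1, 28)  [2]
  a=14: (14, -13, 29), (14, -1, 26), (14, 1, 26), (14, 13, 29)  [4]
  a=15: (15, 15, 28)  [1]
  a=16: (16, -9, 24), (16, 9, 24)  [2]
  a=17..19: none
  a=20: (20, -15, 21), (20, 15, 21)  [2]
  a=21..22: none
Total reduced forms: 1 + 2 + 1 + 2 + 1 + 2 + 2 + 2 + 2 + 2 + 2 + 4 + 1 + 2 + 2 = 28
h = 28

28
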